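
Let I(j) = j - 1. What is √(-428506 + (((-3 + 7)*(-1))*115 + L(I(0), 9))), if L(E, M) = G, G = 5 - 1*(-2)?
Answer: I*√428959 ≈ 654.95*I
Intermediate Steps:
I(j) = -1 + j
G = 7 (G = 5 + 2 = 7)
L(E, M) = 7
√(-428506 + (((-3 + 7)*(-1))*115 + L(I(0), 9))) = √(-428506 + (((-3 + 7)*(-1))*115 + 7)) = √(-428506 + ((4*(-1))*115 + 7)) = √(-428506 + (-4*115 + 7)) = √(-428506 + (-460 + 7)) = √(-428506 - 453) = √(-428959) = I*√428959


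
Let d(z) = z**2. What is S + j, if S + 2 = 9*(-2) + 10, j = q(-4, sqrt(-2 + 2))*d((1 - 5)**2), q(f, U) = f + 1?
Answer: -778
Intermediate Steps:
q(f, U) = 1 + f
j = -768 (j = (1 - 4)*((1 - 5)**2)**2 = -3*((-4)**2)**2 = -3*16**2 = -3*256 = -768)
S = -10 (S = -2 + (9*(-2) + 10) = -2 + (-18 + 10) = -2 - 8 = -10)
S + j = -10 - 768 = -778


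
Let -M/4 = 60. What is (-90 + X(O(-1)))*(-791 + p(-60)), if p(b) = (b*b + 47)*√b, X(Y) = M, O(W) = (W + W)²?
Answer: 261030 - 2407020*I*√15 ≈ 2.6103e+5 - 9.3224e+6*I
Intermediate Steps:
O(W) = 4*W² (O(W) = (2*W)² = 4*W²)
M = -240 (M = -4*60 = -240)
X(Y) = -240
p(b) = √b*(47 + b²) (p(b) = (b² + 47)*√b = (47 + b²)*√b = √b*(47 + b²))
(-90 + X(O(-1)))*(-791 + p(-60)) = (-90 - 240)*(-791 + √(-60)*(47 + (-60)²)) = -330*(-791 + (2*I*√15)*(47 + 3600)) = -330*(-791 + (2*I*√15)*3647) = -330*(-791 + 7294*I*√15) = 261030 - 2407020*I*√15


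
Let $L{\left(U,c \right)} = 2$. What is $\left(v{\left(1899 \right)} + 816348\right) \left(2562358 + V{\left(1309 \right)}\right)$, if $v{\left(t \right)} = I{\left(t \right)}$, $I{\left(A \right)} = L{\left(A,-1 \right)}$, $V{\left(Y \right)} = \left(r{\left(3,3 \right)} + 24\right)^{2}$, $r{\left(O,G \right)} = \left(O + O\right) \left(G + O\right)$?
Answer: $2094719813300$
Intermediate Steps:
$r{\left(O,G \right)} = 2 O \left(G + O\right)$
$V{\left(Y \right)} = 3600$ ($V{\left(Y \right)} = \left(2 \cdot 3 \left(3 + 3\right) + 24\right)^{2} = \left(2 \cdot 3 \cdot 6 + 24\right)^{2} = \left(36 + 24\right)^{2} = 60^{2} = 3600$)
$I{\left(A \right)} = 2$
$v{\left(t \right)} = 2$
$\left(v{\left(1899 \right)} + 816348\right) \left(2562358 + V{\left(1309 \right)}\right) = \left(2 + 816348\right) \left(2562358 + 3600\right) = 816350 \cdot 2565958 = 2094719813300$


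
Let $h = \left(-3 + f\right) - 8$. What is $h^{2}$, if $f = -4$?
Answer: $225$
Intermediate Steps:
$h = -15$ ($h = \left(-3 - 4\right) - 8 = -7 - 8 = -15$)
$h^{2} = \left(-15\right)^{2} = 225$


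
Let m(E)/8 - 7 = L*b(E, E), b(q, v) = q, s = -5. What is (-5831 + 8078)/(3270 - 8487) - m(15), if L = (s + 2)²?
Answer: -1976253/1739 ≈ -1136.4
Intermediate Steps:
L = 9 (L = (-5 + 2)² = (-3)² = 9)
m(E) = 56 + 72*E (m(E) = 56 + 8*(9*E) = 56 + 72*E)
(-5831 + 8078)/(3270 - 8487) - m(15) = (-5831 + 8078)/(3270 - 8487) - (56 + 72*15) = 2247/(-5217) - (56 + 1080) = 2247*(-1/5217) - 1*1136 = -749/1739 - 1136 = -1976253/1739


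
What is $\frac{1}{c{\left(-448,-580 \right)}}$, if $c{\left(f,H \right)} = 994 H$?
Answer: $- \frac{1}{576520} \approx -1.7345 \cdot 10^{-6}$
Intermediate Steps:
$\frac{1}{c{\left(-448,-580 \right)}} = \frac{1}{994 \left(-580\right)} = \frac{1}{-576520} = - \frac{1}{576520}$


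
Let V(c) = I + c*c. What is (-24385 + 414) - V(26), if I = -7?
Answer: -24640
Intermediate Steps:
V(c) = -7 + c**2 (V(c) = -7 + c*c = -7 + c**2)
(-24385 + 414) - V(26) = (-24385 + 414) - (-7 + 26**2) = -23971 - (-7 + 676) = -23971 - 1*669 = -23971 - 669 = -24640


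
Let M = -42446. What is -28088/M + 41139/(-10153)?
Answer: -730504265/215477119 ≈ -3.3902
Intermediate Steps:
-28088/M + 41139/(-10153) = -28088/(-42446) + 41139/(-10153) = -28088*(-1/42446) + 41139*(-1/10153) = 14044/21223 - 41139/10153 = -730504265/215477119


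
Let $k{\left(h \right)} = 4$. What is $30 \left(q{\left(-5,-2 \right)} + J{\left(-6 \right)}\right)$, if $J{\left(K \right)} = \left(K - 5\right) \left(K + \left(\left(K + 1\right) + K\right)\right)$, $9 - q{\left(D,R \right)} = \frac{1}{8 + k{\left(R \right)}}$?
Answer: $\frac{11755}{2} \approx 5877.5$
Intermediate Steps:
$q{\left(D,R \right)} = \frac{107}{12}$ ($q{\left(D,R \right)} = 9 - \frac{1}{8 + 4} = 9 - \frac{1}{12} = \frac{107}{12}$)
$J{\left(K \right)} = \left(1 + 3 K\right) \left(-5 + K\right)$ ($J{\left(K \right)} = \left(-5 + K\right) \left(K + \left(\left(1 + K\right) + K\right)\right) = \left(-5 + K\right) \left(K + \left(1 + 2 K\right)\right) = \left(-5 + K\right) \left(1 + 3 K\right) = \left(1 + 3 K\right) \left(-5 + K\right)$)
$30 \left(q{\left(-5,-2 \right)} + J{\left(-6 \right)}\right) = 30 \left(\frac{107}{12} - \left(-79 - 108\right)\right) = 30 \left(\frac{107}{12} + \left(-5 + 84 + 3 \cdot 36\right)\right) = 30 \left(\frac{107}{12} + \left(-5 + 84 + 108\right)\right) = 30 \left(\frac{107}{12} + 187\right) = 30 \cdot \frac{2351}{12} = \frac{11755}{2}$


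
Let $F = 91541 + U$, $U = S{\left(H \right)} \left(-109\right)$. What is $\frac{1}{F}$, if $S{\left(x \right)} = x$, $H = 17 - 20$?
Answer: $\frac{1}{91868} \approx 1.0885 \cdot 10^{-5}$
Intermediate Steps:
$H = -3$
$U = 327$ ($U = \left(-3\right) \left(-109\right) = 327$)
$F = 91868$ ($F = 91541 + 327 = 91868$)
$\frac{1}{F} = \frac{1}{91868}$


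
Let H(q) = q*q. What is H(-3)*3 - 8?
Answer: 19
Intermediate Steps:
H(q) = q**2
H(-3)*3 - 8 = (-3)**2*3 - 8 = 9*3 - 8 = 27 - 8 = 19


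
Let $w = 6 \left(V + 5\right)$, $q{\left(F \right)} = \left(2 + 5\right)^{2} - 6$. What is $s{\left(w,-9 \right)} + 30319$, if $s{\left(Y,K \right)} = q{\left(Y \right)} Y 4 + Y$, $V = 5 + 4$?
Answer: $44851$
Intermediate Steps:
$V = 9$
$q{\left(F \right)} = 43$ ($q{\left(F \right)} = 7^{2} - 6 = 49 - 6 = 43$)
$w = 84$ ($w = 6 \left(9 + 5\right) = 6 \cdot 14 = 84$)
$s{\left(Y,K \right)} = 173 Y$ ($s{\left(Y,K \right)} = 43 Y 4 + Y = 43 \cdot 4 Y + Y = 172 Y + Y = 173 Y$)
$s{\left(w,-9 \right)} + 30319 = 173 \cdot 84 + 30319 = 14532 + 30319 = 44851$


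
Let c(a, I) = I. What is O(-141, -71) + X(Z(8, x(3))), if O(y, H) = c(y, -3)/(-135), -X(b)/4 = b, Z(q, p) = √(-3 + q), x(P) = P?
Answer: 1/45 - 4*√5 ≈ -8.9220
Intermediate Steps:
X(b) = -4*b
O(y, H) = 1/45 (O(y, H) = -3/(-135) = -3*(-1/135) = 1/45)
O(-141, -71) + X(Z(8, x(3))) = 1/45 - 4*√(-3 + 8) = 1/45 - 4*√5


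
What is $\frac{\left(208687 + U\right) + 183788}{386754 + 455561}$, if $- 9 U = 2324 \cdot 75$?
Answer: $\frac{223865}{505389} \approx 0.44296$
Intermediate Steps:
$U = - \frac{58100}{3}$ ($U = - \frac{2324 \cdot 75}{9} = \left(- \frac{1}{9}\right) 174300 = - \frac{58100}{3} \approx -19367.0$)
$\frac{\left(208687 + U\right) + 183788}{386754 + 455561} = \frac{\left(208687 - \frac{58100}{3}\right) + 183788}{386754 + 455561} = \frac{\frac{567961}{3} + 183788}{842315} = \frac{1119325}{3} \cdot \frac{1}{842315} = \frac{223865}{505389}$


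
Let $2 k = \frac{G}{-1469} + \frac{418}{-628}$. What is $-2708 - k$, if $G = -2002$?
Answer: $- \frac{192195251}{70964} \approx -2708.3$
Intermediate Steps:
$k = \frac{24739}{70964}$ ($k = \frac{- \frac{2002}{-1469} + \frac{418}{-628}}{2} = \frac{\left(-2002\right) \left(- \frac{1}{1469}\right) + 418 \left(- \frac{1}{628}\right)}{2} = \frac{\frac{154}{113} - \frac{209}{314}}{2} = \frac{1}{2} \cdot \frac{24739}{35482} = \frac{24739}{70964} \approx 0.34861$)
$-2708 - k = -2708 - \frac{24739}{70964} = - \frac{192195251}{70964}$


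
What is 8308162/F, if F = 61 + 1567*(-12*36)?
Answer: -8308162/676883 ≈ -12.274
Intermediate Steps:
F = -676883 (F = 61 + 1567*(-432) = 61 - 676944 = -676883)
8308162/F = 8308162/(-676883) = 8308162*(-1/676883) = -8308162/676883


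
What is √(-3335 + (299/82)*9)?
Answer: I*√22203878/82 ≈ 57.465*I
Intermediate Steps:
√(-3335 + (299/82)*9) = √(-3335 + 2691/82) = √(-270779/82) = I*√22203878/82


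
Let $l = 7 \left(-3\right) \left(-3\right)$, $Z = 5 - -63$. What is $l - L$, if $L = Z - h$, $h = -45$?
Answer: $-50$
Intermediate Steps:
$Z = 68$ ($Z = 5 + 63 = 68$)
$L = 113$ ($L = 68 - -45 = 68 + 45 = 113$)
$l = 63$ ($l = \left(-21\right) \left(-3\right) = 63$)
$l - L = 63 - 113 = -50$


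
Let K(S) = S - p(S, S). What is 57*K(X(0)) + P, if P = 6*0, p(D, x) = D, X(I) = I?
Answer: 0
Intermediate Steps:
P = 0
K(S) = 0 (K(S) = S - S = 0)
57*K(X(0)) + P = 57*0 + 0 = 0 + 0 = 0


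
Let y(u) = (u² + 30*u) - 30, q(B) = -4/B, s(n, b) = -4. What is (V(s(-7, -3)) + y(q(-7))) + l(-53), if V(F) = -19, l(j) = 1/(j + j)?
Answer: -163819/5194 ≈ -31.540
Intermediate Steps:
l(j) = 1/(2*j)
y(u) = -30 + u² + 30*u
(V(s(-7, -3)) + y(q(-7))) + l(-53) = (-19 + (-30 + (-4/(-7))² + 30*(-4/(-7)))) + (½)/(-53) = (-19 + (-30 + (-4*(-⅐))² + 30*(-4*(-⅐)))) + (½)*(-1/53) = (-19 + (-30 + (4/7)² + 30*(4/7))) - 1/106 = (-19 + (-30 + 16/49 + 120/7)) - 1/106 = (-19 - 614/49) - 1/106 = -1545/49 - 1/106 = -163819/5194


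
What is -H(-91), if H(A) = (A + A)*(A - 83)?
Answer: -31668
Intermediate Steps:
H(A) = 2*A*(-83 + A) (H(A) = (2*A)*(-83 + A) = 2*A*(-83 + A))
-H(-91) = -2*(-91)*(-83 - 91) = -2*(-91)*(-174) = -1*31668 = -31668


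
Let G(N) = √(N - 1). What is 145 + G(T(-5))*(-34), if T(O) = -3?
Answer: 145 - 68*I ≈ 145.0 - 68.0*I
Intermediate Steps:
G(N) = √(-1 + N)
145 + G(T(-5))*(-34) = 145 + √(-1 - 3)*(-34) = 145 + √(-4)*(-34) = 145 + (2*I)*(-34) = 145 - 68*I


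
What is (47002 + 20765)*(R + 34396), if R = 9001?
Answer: 2940884499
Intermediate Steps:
(47002 + 20765)*(R + 34396) = (47002 + 20765)*(9001 + 34396) = 67767*43397 = 2940884499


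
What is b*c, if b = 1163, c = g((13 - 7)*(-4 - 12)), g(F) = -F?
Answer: 111648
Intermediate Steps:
c = 96 (c = -(13 - 7)*(-4 - 12) = -6*(-16) = -1*(-96) = 96)
b*c = 1163*96 = 111648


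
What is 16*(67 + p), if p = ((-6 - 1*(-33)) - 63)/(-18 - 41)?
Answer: 63824/59 ≈ 1081.8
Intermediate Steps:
p = 36/59 (p = ((-6 + 33) - 63)/(-59) = (27 - 63)*(-1/59) = -36*(-1/59) = 36/59 ≈ 0.61017)
16*(67 + p) = 16*(67 + 36/59) = 16*(3989/59) = 63824/59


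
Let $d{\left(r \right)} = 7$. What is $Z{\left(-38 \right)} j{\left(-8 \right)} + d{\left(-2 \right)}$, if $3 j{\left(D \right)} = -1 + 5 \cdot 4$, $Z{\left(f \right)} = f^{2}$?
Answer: $\frac{27457}{3} \approx 9152.3$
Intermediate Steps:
$j{\left(D \right)} = \frac{19}{3}$ ($j{\left(D \right)} = \frac{-1 + 5 \cdot 4}{3} = \frac{-1 + 20}{3} = \frac{1}{3} \cdot 19 = \frac{19}{3}$)
$Z{\left(-38 \right)} j{\left(-8 \right)} + d{\left(-2 \right)} = \left(-38\right)^{2} \cdot \frac{19}{3} + 7 = 1444 \cdot \frac{19}{3} + 7 = \frac{27436}{3} + 7 = \frac{27457}{3}$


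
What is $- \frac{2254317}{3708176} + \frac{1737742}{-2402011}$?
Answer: $- \frac{11858747410079}{8907079541936} \approx -1.3314$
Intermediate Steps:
$- \frac{2254317}{3708176} + \frac{1737742}{-2402011} = \left(-2254317\right) \frac{1}{3708176} + 1737742 \left(- \frac{1}{2402011}\right) = - \frac{2254317}{3708176} - \frac{1737742}{2402011} = - \frac{11858747410079}{8907079541936}$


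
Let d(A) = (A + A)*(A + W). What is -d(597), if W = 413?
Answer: -1205940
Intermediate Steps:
d(A) = 2*A*(413 + A) (d(A) = (A + A)*(A + 413) = (2*A)*(413 + A) = 2*A*(413 + A))
-d(597) = -2*597*(413 + 597) = -2*597*1010 = -1*1205940 = -1205940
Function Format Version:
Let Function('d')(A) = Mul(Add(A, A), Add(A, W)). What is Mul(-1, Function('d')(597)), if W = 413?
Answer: -1205940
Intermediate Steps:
Function('d')(A) = Mul(2, A, Add(413, A)) (Function('d')(A) = Mul(Add(A, A), Add(A, 413)) = Mul(Mul(2, A), Add(413, A)) = Mul(2, A, Add(413, A)))
Mul(-1, Function('d')(597)) = Mul(-1, Mul(2, 597, Add(413, 597))) = Mul(-1, Mul(2, 597, 1010)) = Mul(-1, 1205940) = -1205940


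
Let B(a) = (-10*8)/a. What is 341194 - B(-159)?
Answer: 54249766/159 ≈ 3.4119e+5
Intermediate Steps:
B(a) = -80/a
341194 - B(-159) = 341194 - (-80)/(-159) = 341194 - (-80)*(-1)/159 = 341194 - 1*80/159 = 341194 - 80/159 = 54249766/159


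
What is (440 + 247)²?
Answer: 471969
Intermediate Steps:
(440 + 247)² = 687² = 471969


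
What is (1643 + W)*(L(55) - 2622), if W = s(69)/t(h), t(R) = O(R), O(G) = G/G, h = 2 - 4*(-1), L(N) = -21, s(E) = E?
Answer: -4524816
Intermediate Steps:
h = 6 (h = 2 + 4 = 6)
O(G) = 1
t(R) = 1
W = 69 (W = 69/1 = 69*1 = 69)
(1643 + W)*(L(55) - 2622) = (1643 + 69)*(-21 - 2622) = 1712*(-2643) = -4524816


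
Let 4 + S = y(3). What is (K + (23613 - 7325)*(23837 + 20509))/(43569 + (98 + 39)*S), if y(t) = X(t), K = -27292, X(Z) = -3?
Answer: 361140178/21305 ≈ 16951.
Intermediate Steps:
y(t) = -3
S = -7 (S = -4 - 3 = -7)
(K + (23613 - 7325)*(23837 + 20509))/(43569 + (98 + 39)*S) = (-27292 + (23613 - 7325)*(23837 + 20509))/(43569 + (98 + 39)*(-7)) = (-27292 + 16288*44346)/(43569 + 137*(-7)) = (-27292 + 722307648)/(43569 - 959) = 722280356/42610 = 722280356*(1/42610) = 361140178/21305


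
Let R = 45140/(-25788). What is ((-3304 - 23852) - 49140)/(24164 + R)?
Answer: -491880312/155774023 ≈ -3.1577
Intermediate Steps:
R = -11285/6447 (R = 45140*(-1/25788) = -11285/6447 ≈ -1.7504)
((-3304 - 23852) - 49140)/(24164 + R) = ((-3304 - 23852) - 49140)/(24164 - 11285/6447) = (-27156 - 49140)/(155774023/6447) = -76296*6447/155774023 = -491880312/155774023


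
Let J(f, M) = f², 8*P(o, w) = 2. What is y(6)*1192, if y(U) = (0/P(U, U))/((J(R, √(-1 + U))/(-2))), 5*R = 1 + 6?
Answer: 0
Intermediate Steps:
R = 7/5 (R = (1 + 6)/5 = (⅕)*7 = 7/5 ≈ 1.4000)
P(o, w) = ¼ (P(o, w) = (⅛)*2 = ¼)
y(U) = 0 (y(U) = (0/(¼))/(((7/5)²/(-2))) = (0*4)/(((49/25)*(-½))) = 0/(-49/50) = 0*(-50/49) = 0)
y(6)*1192 = 0*1192 = 0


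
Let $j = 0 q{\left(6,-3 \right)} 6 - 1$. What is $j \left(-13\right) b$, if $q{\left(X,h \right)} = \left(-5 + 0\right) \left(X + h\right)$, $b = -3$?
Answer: $-39$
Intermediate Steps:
$q{\left(X,h \right)} = - 5 X - 5 h$ ($q{\left(X,h \right)} = - 5 \left(X + h\right) = - 5 X - 5 h$)
$j = -1$ ($j = 0 \left(\left(-5\right) 6 - -15\right) 6 - 1 = 0 \left(-30 + 15\right) 6 - 1 = 0 \left(\left(-15\right) 6\right) - 1 = 0 \left(-90\right) - 1 = 0 - 1 = -1$)
$j \left(-13\right) b = \left(-1\right) \left(-13\right) \left(-3\right) = 13 \left(-3\right) = -39$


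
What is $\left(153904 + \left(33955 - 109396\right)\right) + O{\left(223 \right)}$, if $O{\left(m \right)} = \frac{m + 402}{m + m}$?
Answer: $\frac{34995123}{446} \approx 78464.0$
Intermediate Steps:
$O{\left(m \right)} = \frac{402 + m}{2 m}$
$\left(153904 + \left(33955 - 109396\right)\right) + O{\left(223 \right)} = \left(153904 + \left(33955 - 109396\right)\right) + \frac{402 + 223}{2 \cdot 223} = \left(153904 + \left(33955 - 109396\right)\right) + \frac{1}{2} \cdot \frac{1}{223} \cdot 625 = \left(153904 - 75441\right) + \frac{625}{446} = 78463 + \frac{625}{446} = \frac{34995123}{446}$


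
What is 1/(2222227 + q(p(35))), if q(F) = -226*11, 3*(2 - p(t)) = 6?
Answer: 1/2219741 ≈ 4.5050e-7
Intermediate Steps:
p(t) = 0 (p(t) = 2 - ⅓*6 = 2 - 2 = 0)
q(F) = -2486
1/(2222227 + q(p(35))) = 1/(2222227 - 2486) = 1/2219741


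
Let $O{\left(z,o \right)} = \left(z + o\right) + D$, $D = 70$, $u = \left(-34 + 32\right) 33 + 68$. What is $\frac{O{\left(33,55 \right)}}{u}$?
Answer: $79$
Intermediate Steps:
$u = 2$ ($u = \left(-2\right) 33 + 68 = -66 + 68 = 2$)
$O{\left(z,o \right)} = 70 + o + z$ ($O{\left(z,o \right)} = \left(z + o\right) + 70 = \left(o + z\right) + 70 = 70 + o + z$)
$\frac{O{\left(33,55 \right)}}{u} = \frac{70 + 55 + 33}{2} = 158 \cdot \frac{1}{2} = 79$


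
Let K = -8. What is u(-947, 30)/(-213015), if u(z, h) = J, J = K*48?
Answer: 128/71005 ≈ 0.0018027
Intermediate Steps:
J = -384 (J = -8*48 = -384)
u(z, h) = -384
u(-947, 30)/(-213015) = -384/(-213015) = -384*(-1/213015) = 128/71005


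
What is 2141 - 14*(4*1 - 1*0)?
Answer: 2085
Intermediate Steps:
2141 - 14*(4*1 - 1*0) = 2141 - 14*(4 + 0) = 2141 - 14*4 = 2141 - 1*56 = 2141 - 56 = 2085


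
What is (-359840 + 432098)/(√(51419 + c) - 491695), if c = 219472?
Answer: -17764448655/120881851067 - 108387*√30099/120881851067 ≈ -0.14711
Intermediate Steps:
(-359840 + 432098)/(√(51419 + c) - 491695) = (-359840 + 432098)/(√(51419 + 219472) - 491695) = 72258/(√270891 - 491695) = 72258/(3*√30099 - 491695) = 72258/(-491695 + 3*√30099)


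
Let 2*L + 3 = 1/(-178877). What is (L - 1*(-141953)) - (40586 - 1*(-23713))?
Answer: 13890246242/178877 ≈ 77653.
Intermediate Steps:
L = -268316/178877 (L = -3/2 + (½)/(-178877) = -3/2 + (½)*(-1/178877) = -3/2 - 1/357754 = -268316/178877 ≈ -1.5000)
(L - 1*(-141953)) - (40586 - 1*(-23713)) = (-268316/178877 - 1*(-141953)) - (40586 - 1*(-23713)) = (-268316/178877 + 141953) - (40586 + 23713) = 25391858465/178877 - 1*64299 = 25391858465/178877 - 64299 = 13890246242/178877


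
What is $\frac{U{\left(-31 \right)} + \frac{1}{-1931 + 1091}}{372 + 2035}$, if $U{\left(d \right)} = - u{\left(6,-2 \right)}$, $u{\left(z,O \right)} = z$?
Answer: $- \frac{5041}{2021880} \approx -0.0024932$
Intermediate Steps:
$U{\left(d \right)} = -6$ ($U{\left(d \right)} = \left(-1\right) 6 = -6$)
$\frac{U{\left(-31 \right)} + \frac{1}{-1931 + 1091}}{372 + 2035} = \frac{-6 + \frac{1}{-1931 + 1091}}{372 + 2035} = \frac{-6 + \frac{1}{-840}}{2407} = \left(-6 - \frac{1}{840}\right) \frac{1}{2407} = \left(- \frac{5041}{840}\right) \frac{1}{2407} = - \frac{5041}{2021880}$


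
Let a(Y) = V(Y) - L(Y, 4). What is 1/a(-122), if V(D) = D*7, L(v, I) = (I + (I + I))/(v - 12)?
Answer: -67/57212 ≈ -0.0011711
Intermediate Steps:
L(v, I) = 3*I/(-12 + v) (L(v, I) = (I + 2*I)/(-12 + v) = (3*I)/(-12 + v) = 3*I/(-12 + v))
V(D) = 7*D
a(Y) = -12/(-12 + Y) + 7*Y (a(Y) = 7*Y - 3*4/(-12 + Y) = 7*Y - 12/(-12 + Y) = -12/(-12 + Y) + 7*Y)
1/a(-122) = 1/((-12 + 7*(-122)*(-12 - 122))/(-12 - 122)) = 1/((-12 + 7*(-122)*(-134))/(-134)) = 1/(-(-12 + 114436)/134) = 1/(-1/134*114424) = 1/(-57212/67) = -67/57212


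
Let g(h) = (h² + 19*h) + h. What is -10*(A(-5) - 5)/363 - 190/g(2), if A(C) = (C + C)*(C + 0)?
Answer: -1345/242 ≈ -5.5579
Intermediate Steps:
A(C) = 2*C² (A(C) = (2*C)*C = 2*C²)
g(h) = h² + 20*h
-10*(A(-5) - 5)/363 - 190/g(2) = -10*(2*(-5)² - 5)/363 - 190*1/(2*(20 + 2)) = -10*(2*25 - 5)*(1/363) - 190/(2*22) = -10*(50 - 5)*(1/363) - 190/44 = -10*45*(1/363) - 190*1/44 = -450*1/363 - 95/22 = -150/121 - 95/22 = -1345/242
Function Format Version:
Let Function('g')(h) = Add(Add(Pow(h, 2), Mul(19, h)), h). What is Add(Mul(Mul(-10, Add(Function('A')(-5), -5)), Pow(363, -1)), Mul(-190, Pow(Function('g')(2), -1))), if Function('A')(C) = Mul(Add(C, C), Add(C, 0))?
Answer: Rational(-1345, 242) ≈ -5.5579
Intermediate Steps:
Function('A')(C) = Mul(2, Pow(C, 2)) (Function('A')(C) = Mul(Mul(2, C), C) = Mul(2, Pow(C, 2)))
Function('g')(h) = Add(Pow(h, 2), Mul(20, h))
Add(Mul(Mul(-10, Add(Function('A')(-5), -5)), Pow(363, -1)), Mul(-190, Pow(Function('g')(2), -1))) = Add(Mul(Mul(-10, Add(Mul(2, Pow(-5, 2)), -5)), Pow(363, -1)), Mul(-190, Pow(Mul(2, Add(20, 2)), -1))) = Add(Mul(Mul(-10, Add(Mul(2, 25), -5)), Rational(1, 363)), Mul(-190, Pow(Mul(2, 22), -1))) = Add(Mul(Mul(-10, Add(50, -5)), Rational(1, 363)), Mul(-190, Pow(44, -1))) = Add(Mul(Mul(-10, 45), Rational(1, 363)), Mul(-190, Rational(1, 44))) = Add(Mul(-450, Rational(1, 363)), Rational(-95, 22)) = Add(Rational(-150, 121), Rational(-95, 22)) = Rational(-1345, 242)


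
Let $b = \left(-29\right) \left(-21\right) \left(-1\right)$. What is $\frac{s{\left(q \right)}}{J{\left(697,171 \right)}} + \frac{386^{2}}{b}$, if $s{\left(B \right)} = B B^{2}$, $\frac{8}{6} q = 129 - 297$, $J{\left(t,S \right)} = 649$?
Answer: $- \frac{1314927388}{395241} \approx -3326.9$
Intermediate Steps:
$q = -126$ ($q = \frac{3 \left(129 - 297\right)}{4} = \frac{3}{4} \left(-168\right) = -126$)
$b = -609$ ($b = 609 \left(-1\right) = -609$)
$s{\left(B \right)} = B^{3}$
$\frac{s{\left(q \right)}}{J{\left(697,171 \right)}} + \frac{386^{2}}{b} = \frac{\left(-126\right)^{3}}{649} + \frac{386^{2}}{-609} = \left(-2000376\right) \frac{1}{649} + 148996 \left(- \frac{1}{609}\right) = - \frac{2000376}{649} - \frac{148996}{609} = - \frac{1314927388}{395241}$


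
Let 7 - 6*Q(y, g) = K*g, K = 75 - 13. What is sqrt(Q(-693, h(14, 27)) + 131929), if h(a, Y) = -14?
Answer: sqrt(4754694)/6 ≈ 363.42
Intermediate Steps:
K = 62
Q(y, g) = 7/6 - 31*g/3
sqrt(Q(-693, h(14, 27)) + 131929) = sqrt((7/6 - 31/3*(-14)) + 131929) = sqrt((7/6 + 434/3) + 131929) = sqrt(875/6 + 131929) = sqrt(792449/6) = sqrt(4754694)/6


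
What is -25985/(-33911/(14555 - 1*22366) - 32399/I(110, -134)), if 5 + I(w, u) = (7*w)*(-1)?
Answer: -157300847125/279349614 ≈ -563.10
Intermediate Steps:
I(w, u) = -5 - 7*w (I(w, u) = -5 + (7*w)*(-1) = -5 - 7*w)
-25985/(-33911/(14555 - 1*22366) - 32399/I(110, -134)) = -25985/(-33911/(14555 - 1*22366) - 32399/(-5 - 7*110)) = -25985/(-33911/(14555 - 22366) - 32399/(-5 - 770)) = -25985/(-33911/(-7811) - 32399/(-775)) = -25985/(-33911*(-1/7811) - 32399*(-1/775)) = -25985/(33911/7811 + 32399/775) = -25985/279349614/6053525 = -25985*6053525/279349614 = -157300847125/279349614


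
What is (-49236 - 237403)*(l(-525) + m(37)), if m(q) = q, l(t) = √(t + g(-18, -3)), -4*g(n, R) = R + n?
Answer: -10605643 - 859917*I*√231/2 ≈ -1.0606e+7 - 6.5348e+6*I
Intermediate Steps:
g(n, R) = -R/4 - n/4 (g(n, R) = -(R + n)/4 = -R/4 - n/4)
l(t) = √(21/4 + t) (l(t) = √(t + (-¼*(-3) - ¼*(-18))) = √(t + (¾ + 9/2)) = √(t + 21/4) = √(21/4 + t))
(-49236 - 237403)*(l(-525) + m(37)) = (-49236 - 237403)*(√(21 + 4*(-525))/2 + 37) = -286639*(√(21 - 2100)/2 + 37) = -286639*(√(-2079)/2 + 37) = -286639*((3*I*√231)/2 + 37) = -286639*(3*I*√231/2 + 37) = -286639*(37 + 3*I*√231/2) = -10605643 - 859917*I*√231/2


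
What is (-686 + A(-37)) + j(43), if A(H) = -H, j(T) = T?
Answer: -606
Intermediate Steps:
(-686 + A(-37)) + j(43) = (-686 - 1*(-37)) + 43 = (-686 + 37) + 43 = -649 + 43 = -606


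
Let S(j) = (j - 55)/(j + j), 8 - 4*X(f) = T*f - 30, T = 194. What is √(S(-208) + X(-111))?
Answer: √58337526/104 ≈ 73.441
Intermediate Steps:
X(f) = 19/2 - 97*f/2 (X(f) = 2 - (194*f - 30)/4 = 2 - (-30 + 194*f)/4 = 2 + (15/2 - 97*f/2) = 19/2 - 97*f/2)
S(j) = (-55 + j)/(2*j) (S(j) = (-55 + j)/((2*j)) = (-55 + j)*(1/(2*j)) = (-55 + j)/(2*j))
√(S(-208) + X(-111)) = √((½)*(-55 - 208)/(-208) + (19/2 - 97/2*(-111))) = √((½)*(-1/208)*(-263) + (19/2 + 10767/2)) = √(263/416 + 5393) = √(2243751/416) = √58337526/104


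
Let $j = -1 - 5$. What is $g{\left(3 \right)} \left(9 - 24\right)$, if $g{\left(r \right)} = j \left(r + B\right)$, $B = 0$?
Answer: $270$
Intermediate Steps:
$j = -6$ ($j = -1 - 5 = -6$)
$g{\left(r \right)} = - 6 r$ ($g{\left(r \right)} = - 6 \left(r + 0\right) = - 6 r$)
$g{\left(3 \right)} \left(9 - 24\right) = \left(-6\right) 3 \left(9 - 24\right) = \left(-18\right) \left(-15\right) = 270$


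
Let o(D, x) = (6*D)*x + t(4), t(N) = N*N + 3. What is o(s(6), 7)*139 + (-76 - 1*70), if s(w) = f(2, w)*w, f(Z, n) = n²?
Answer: 1263503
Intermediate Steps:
t(N) = 3 + N² (t(N) = N² + 3 = 3 + N²)
s(w) = w³ (s(w) = w²*w = w³)
o(D, x) = 19 + 6*D*x (o(D, x) = (6*D)*x + (3 + 4²) = 6*D*x + (3 + 16) = 6*D*x + 19 = 19 + 6*D*x)
o(s(6), 7)*139 + (-76 - 1*70) = (19 + 6*6³*7)*139 + (-76 - 1*70) = (19 + 6*216*7)*139 + (-76 - 70) = (19 + 9072)*139 - 146 = 9091*139 - 146 = 1263649 - 146 = 1263503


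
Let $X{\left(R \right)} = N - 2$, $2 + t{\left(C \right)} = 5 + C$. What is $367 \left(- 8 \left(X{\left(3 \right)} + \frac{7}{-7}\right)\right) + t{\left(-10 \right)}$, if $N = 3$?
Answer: $-7$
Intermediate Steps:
$t{\left(C \right)} = 3 + C$ ($t{\left(C \right)} = -2 + \left(5 + C\right) = 3 + C$)
$X{\left(R \right)} = 1$ ($X{\left(R \right)} = 3 - 2 = 1$)
$367 \left(- 8 \left(X{\left(3 \right)} + \frac{7}{-7}\right)\right) + t{\left(-10 \right)} = 367 \left(- 8 \left(1 + \frac{7}{-7}\right)\right) + \left(3 - 10\right) = 367 \left(- 8 \left(1 + 7 \left(- \frac{1}{7}\right)\right)\right) - 7 = 367 \left(- 8 \left(1 - 1\right)\right) - 7 = 367 \left(\left(-8\right) 0\right) - 7 = 367 \cdot 0 - 7 = 0 - 7 = -7$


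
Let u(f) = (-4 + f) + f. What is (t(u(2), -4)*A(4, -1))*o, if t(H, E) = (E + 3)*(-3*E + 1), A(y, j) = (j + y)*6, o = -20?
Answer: 4680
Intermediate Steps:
u(f) = -4 + 2*f
A(y, j) = 6*j + 6*y
t(H, E) = (1 - 3*E)*(3 + E) (t(H, E) = (3 + E)*(1 - 3*E) = (1 - 3*E)*(3 + E))
(t(u(2), -4)*A(4, -1))*o = ((3 - 8*(-4) - 3*(-4)²)*(6*(-1) + 6*4))*(-20) = ((3 + 32 - 3*16)*(-6 + 24))*(-20) = ((3 + 32 - 48)*18)*(-20) = -13*18*(-20) = -234*(-20) = 4680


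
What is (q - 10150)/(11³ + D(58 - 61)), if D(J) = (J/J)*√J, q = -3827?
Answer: -18603387/1771564 + 13977*I*√3/1771564 ≈ -10.501 + 0.013665*I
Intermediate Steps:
D(J) = √J (D(J) = 1*√J = √J)
(q - 10150)/(11³ + D(58 - 61)) = (-3827 - 10150)/(11³ + √(58 - 61)) = -13977/(1331 + √(-3)) = -13977/(1331 + I*√3)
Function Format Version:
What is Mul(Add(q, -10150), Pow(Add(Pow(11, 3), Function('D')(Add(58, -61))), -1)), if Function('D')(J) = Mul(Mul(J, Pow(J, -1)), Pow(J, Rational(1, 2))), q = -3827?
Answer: Add(Rational(-18603387, 1771564), Mul(Rational(13977, 1771564), I, Pow(3, Rational(1, 2)))) ≈ Add(-10.501, Mul(0.013665, I))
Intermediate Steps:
Function('D')(J) = Pow(J, Rational(1, 2)) (Function('D')(J) = Mul(1, Pow(J, Rational(1, 2))) = Pow(J, Rational(1, 2)))
Mul(Add(q, -10150), Pow(Add(Pow(11, 3), Function('D')(Add(58, -61))), -1)) = Mul(Add(-3827, -10150), Pow(Add(Pow(11, 3), Pow(Add(58, -61), Rational(1, 2))), -1)) = Mul(-13977, Pow(Add(1331, Pow(-3, Rational(1, 2))), -1)) = Mul(-13977, Pow(Add(1331, Mul(I, Pow(3, Rational(1, 2)))), -1))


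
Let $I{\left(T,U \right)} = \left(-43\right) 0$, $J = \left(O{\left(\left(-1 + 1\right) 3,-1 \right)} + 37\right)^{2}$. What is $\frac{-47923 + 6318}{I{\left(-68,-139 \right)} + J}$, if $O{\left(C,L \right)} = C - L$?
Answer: $- \frac{41605}{1444} \approx -28.812$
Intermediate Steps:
$J = 1444$ ($J = \left(\left(\left(-1 + 1\right) 3 - -1\right) + 37\right)^{2} = \left(\left(0 \cdot 3 + 1\right) + 37\right)^{2} = \left(\left(0 + 1\right) + 37\right)^{2} = \left(1 + 37\right)^{2} = 38^{2} = 1444$)
$I{\left(T,U \right)} = 0$
$\frac{-47923 + 6318}{I{\left(-68,-139 \right)} + J} = \frac{-47923 + 6318}{0 + 1444} = - \frac{41605}{1444}$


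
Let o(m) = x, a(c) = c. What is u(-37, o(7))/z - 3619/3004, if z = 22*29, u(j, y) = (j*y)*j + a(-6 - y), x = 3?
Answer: 5000735/958276 ≈ 5.2185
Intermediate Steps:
o(m) = 3
u(j, y) = -6 - y + y*j**2 (u(j, y) = (j*y)*j + (-6 - y) = y*j**2 + (-6 - y) = -6 - y + y*j**2)
z = 638
u(-37, o(7))/z - 3619/3004 = (-6 - 1*3 + 3*(-37)**2)/638 - 3619/3004 = (-6 - 3 + 3*1369)*(1/638) - 3619*1/3004 = (-6 - 3 + 4107)*(1/638) - 3619/3004 = 4098*(1/638) - 3619/3004 = 2049/319 - 3619/3004 = 5000735/958276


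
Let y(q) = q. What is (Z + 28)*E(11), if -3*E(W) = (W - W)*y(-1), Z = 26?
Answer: 0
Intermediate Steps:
E(W) = 0 (E(W) = -(W - W)*(-1)/3 = -0*(-1) = -⅓*0 = 0)
(Z + 28)*E(11) = (26 + 28)*0 = 54*0 = 0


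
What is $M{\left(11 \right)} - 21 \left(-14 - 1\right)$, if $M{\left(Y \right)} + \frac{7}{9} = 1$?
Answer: $\frac{2837}{9} \approx 315.22$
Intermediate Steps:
$M{\left(Y \right)} = \frac{2}{9}$ ($M{\left(Y \right)} = - \frac{7}{9} + 1 = \frac{2}{9}$)
$M{\left(11 \right)} - 21 \left(-14 - 1\right) = \frac{2}{9} - 21 \left(-14 - 1\right) = \frac{2}{9} - -315 = \frac{2}{9} + 315 = \frac{2837}{9}$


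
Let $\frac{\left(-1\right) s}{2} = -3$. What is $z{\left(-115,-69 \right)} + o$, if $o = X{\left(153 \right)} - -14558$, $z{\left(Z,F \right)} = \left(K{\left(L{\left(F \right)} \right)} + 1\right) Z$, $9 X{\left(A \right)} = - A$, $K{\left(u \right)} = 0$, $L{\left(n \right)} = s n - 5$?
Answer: $14426$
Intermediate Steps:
$s = 6$ ($s = \left(-2\right) \left(-3\right) = 6$)
$L{\left(n \right)} = -5 + 6 n$ ($L{\left(n \right)} = 6 n - 5 = -5 + 6 n$)
$X{\left(A \right)} = - \frac{A}{9}$ ($X{\left(A \right)} = \frac{\left(-1\right) A}{9} = - \frac{A}{9}$)
$z{\left(Z,F \right)} = Z$ ($z{\left(Z,F \right)} = \left(0 + 1\right) Z = 1 Z = Z$)
$o = 14541$ ($o = \left(- \frac{1}{9}\right) 153 - -14558 = -17 + 14558 = 14541$)
$z{\left(-115,-69 \right)} + o = -115 + 14541 = 14426$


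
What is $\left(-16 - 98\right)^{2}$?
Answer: $12996$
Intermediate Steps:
$\left(-16 - 98\right)^{2} = \left(-114\right)^{2} = 12996$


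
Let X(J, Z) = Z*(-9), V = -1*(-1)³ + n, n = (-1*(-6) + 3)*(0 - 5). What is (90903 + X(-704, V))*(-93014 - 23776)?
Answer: -10662810210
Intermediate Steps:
n = -45 (n = (6 + 3)*(-5) = 9*(-5) = -45)
V = -44 (V = -1*(-1)³ - 45 = -1*(-1) - 45 = 1 - 45 = -44)
X(J, Z) = -9*Z
(90903 + X(-704, V))*(-93014 - 23776) = (90903 - 9*(-44))*(-93014 - 23776) = (90903 + 396)*(-116790) = 91299*(-116790) = -10662810210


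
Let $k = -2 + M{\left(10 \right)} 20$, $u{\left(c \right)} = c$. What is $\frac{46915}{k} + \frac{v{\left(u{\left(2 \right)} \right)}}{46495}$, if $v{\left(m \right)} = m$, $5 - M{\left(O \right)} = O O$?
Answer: $- \frac{2181309121}{88433490} \approx -24.666$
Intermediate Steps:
$M{\left(O \right)} = 5 - O^{2}$ ($M{\left(O \right)} = 5 - O O = 5 - O^{2}$)
$k = -1902$ ($k = -2 + \left(5 - 10^{2}\right) 20 = -2 + \left(5 - 100\right) 20 = -2 - 1900 = -1902$)
$\frac{46915}{k} + \frac{v{\left(u{\left(2 \right)} \right)}}{46495} = \frac{46915}{-1902} + \frac{2}{46495} = 46915 \left(- \frac{1}{1902}\right) + 2 \cdot \frac{1}{46495} = - \frac{46915}{1902} + \frac{2}{46495} = - \frac{2181309121}{88433490}$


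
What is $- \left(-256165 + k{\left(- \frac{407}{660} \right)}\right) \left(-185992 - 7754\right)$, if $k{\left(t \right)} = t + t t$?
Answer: $- \frac{29778593933641}{600} \approx -4.9631 \cdot 10^{10}$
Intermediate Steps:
$k{\left(t \right)} = t + t^{2}$
$- \left(-256165 + k{\left(- \frac{407}{660} \right)}\right) \left(-185992 - 7754\right) = - \left(-256165 + - \frac{407}{660} \left(1 - \frac{407}{660}\right)\right) \left(-185992 - 7754\right) = - \left(-256165 + \left(-407\right) \frac{1}{660} \left(1 - \frac{37}{60}\right)\right) \left(-193746\right) = - \left(-256165 - \frac{37 \left(1 - \frac{37}{60}\right)}{60}\right) \left(-193746\right) = - \left(-256165 - \frac{851}{3600}\right) \left(-193746\right) = - \frac{\left(-922194851\right) \left(-193746\right)}{3600} = \left(-1\right) \frac{29778593933641}{600} = - \frac{29778593933641}{600}$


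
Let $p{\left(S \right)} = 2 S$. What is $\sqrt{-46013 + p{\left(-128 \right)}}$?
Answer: $3 i \sqrt{5141} \approx 215.1 i$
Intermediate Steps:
$\sqrt{-46013 + p{\left(-128 \right)}} = \sqrt{-46013 + 2 \left(-128\right)} = \sqrt{-46013 - 256} = \sqrt{-46269} = 3 i \sqrt{5141}$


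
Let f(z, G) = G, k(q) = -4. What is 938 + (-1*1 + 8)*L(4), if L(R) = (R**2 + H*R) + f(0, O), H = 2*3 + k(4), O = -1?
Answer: 1099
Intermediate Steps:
H = 2 (H = 2*3 - 4 = 6 - 4 = 2)
L(R) = -1 + R**2 + 2*R (L(R) = (R**2 + 2*R) - 1 = -1 + R**2 + 2*R)
938 + (-1*1 + 8)*L(4) = 938 + (-1*1 + 8)*(-1 + 4**2 + 2*4) = 938 + (-1 + 8)*(-1 + 16 + 8) = 938 + 7*23 = 938 + 161 = 1099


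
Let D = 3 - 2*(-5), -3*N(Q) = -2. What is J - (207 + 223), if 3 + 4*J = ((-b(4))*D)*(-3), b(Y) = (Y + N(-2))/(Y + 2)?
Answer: -2539/6 ≈ -423.17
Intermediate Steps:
N(Q) = ⅔ (N(Q) = -⅓*(-2) = ⅔)
b(Y) = (⅔ + Y)/(2 + Y) (b(Y) = (Y + ⅔)/(Y + 2) = (⅔ + Y)/(2 + Y))
D = 13 (D = 3 + 10 = 13)
J = 41/6 (J = -¾ + ((-(⅔ + 4)/(2 + 4)*13)*(-3))/4 = -¾ + ((-14/(6*3)*13)*(-3))/4 = -¾ + ((-1*7/9*13)*(-3))/4 = -¾ + (-7/9*13*(-3))/4 = -¾ + (-91/9*(-3))/4 = -¾ + (¼)*(91/3) = -¾ + 91/12 = 41/6 ≈ 6.8333)
J - (207 + 223) = 41/6 - (207 + 223) = 41/6 - 1*430 = 41/6 - 430 = -2539/6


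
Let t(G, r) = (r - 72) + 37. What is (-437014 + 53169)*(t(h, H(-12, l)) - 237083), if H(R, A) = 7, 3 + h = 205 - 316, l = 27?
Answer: 91013871795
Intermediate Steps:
h = -114 (h = -3 + (205 - 316) = -3 - 111 = -114)
t(G, r) = -35 + r (t(G, r) = (-72 + r) + 37 = -35 + r)
(-437014 + 53169)*(t(h, H(-12, l)) - 237083) = (-437014 + 53169)*((-35 + 7) - 237083) = -383845*(-28 - 237083) = -383845*(-237111) = 91013871795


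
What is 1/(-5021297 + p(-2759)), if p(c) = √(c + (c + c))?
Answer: -5021297/25213423570486 - I*√8277/25213423570486 ≈ -1.9915e-7 - 3.6083e-12*I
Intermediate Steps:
p(c) = √3*√c (p(c) = √(c + 2*c) = √(3*c) = √3*√c)
1/(-5021297 + p(-2759)) = 1/(-5021297 + √3*√(-2759)) = 1/(-5021297 + √3*(I*√2759)) = 1/(-5021297 + I*√8277)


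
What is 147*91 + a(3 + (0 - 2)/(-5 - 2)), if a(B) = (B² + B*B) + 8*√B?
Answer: 656531/49 + 8*√161/7 ≈ 13413.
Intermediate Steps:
a(B) = 2*B² + 8*√B (a(B) = (B² + B²) + 8*√B = 2*B² + 8*√B)
147*91 + a(3 + (0 - 2)/(-5 - 2)) = 147*91 + (2*(3 + (0 - 2)/(-5 - 2))² + 8*√(3 + (0 - 2)/(-5 - 2))) = 13377 + (2*(3 - 2/(-7))² + 8*√(3 - 2/(-7))) = 13377 + (2*(3 - 2*(-⅐))² + 8*√(3 - 2*(-⅐))) = 13377 + (2*(3 + 2/7)² + 8*√(3 + 2/7)) = 13377 + (2*(23/7)² + 8*√(23/7)) = 13377 + (2*(529/49) + 8*(√161/7)) = 13377 + (1058/49 + 8*√161/7) = 656531/49 + 8*√161/7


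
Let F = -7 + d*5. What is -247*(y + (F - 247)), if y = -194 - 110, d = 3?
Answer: 134121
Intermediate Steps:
y = -304
F = 8 (F = -7 + 3*5 = -7 + 15 = 8)
-247*(y + (F - 247)) = -247*(-304 + (8 - 247)) = -247*(-304 - 239) = -247*(-543) = 134121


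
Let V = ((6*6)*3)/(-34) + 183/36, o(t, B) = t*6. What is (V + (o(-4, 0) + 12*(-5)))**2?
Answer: 280462009/41616 ≈ 6739.3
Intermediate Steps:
o(t, B) = 6*t
V = 389/204 (V = (36*3)*(-1/34) + 183*(1/36) = 108*(-1/34) + 61/12 = -54/17 + 61/12 = 389/204 ≈ 1.9069)
(V + (o(-4, 0) + 12*(-5)))**2 = (389/204 + (6*(-4) + 12*(-5)))**2 = (389/204 + (-24 - 60))**2 = (389/204 - 84)**2 = (-16747/204)**2 = 280462009/41616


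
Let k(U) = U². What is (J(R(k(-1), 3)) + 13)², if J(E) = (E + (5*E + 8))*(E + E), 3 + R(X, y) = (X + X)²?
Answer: 1681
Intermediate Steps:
R(X, y) = -3 + 4*X² (R(X, y) = -3 + (X + X)² = -3 + (2*X)² = -3 + 4*X²)
J(E) = 2*E*(8 + 6*E) (J(E) = (E + (8 + 5*E))*(2*E) = (8 + 6*E)*(2*E) = 2*E*(8 + 6*E))
(J(R(k(-1), 3)) + 13)² = (4*(-3 + 4*((-1)²)²)*(4 + 3*(-3 + 4*((-1)²)²)) + 13)² = (4*(-3 + 4*1²)*(4 + 3*(-3 + 4*1²)) + 13)² = (4*(-3 + 4*1)*(4 + 3*(-3 + 4*1)) + 13)² = (4*(-3 + 4)*(4 + 3*(-3 + 4)) + 13)² = (4*1*(4 + 3*1) + 13)² = (4*1*(4 + 3) + 13)² = (4*1*7 + 13)² = (28 + 13)² = 41² = 1681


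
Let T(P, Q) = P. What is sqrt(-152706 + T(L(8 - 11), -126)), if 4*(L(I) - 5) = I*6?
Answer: I*sqrt(610822)/2 ≈ 390.78*I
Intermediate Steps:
L(I) = 5 + 3*I/2 (L(I) = 5 + (I*6)/4 = 5 + (6*I)/4 = 5 + 3*I/2)
sqrt(-152706 + T(L(8 - 11), -126)) = sqrt(-152706 + (5 + 3*(8 - 11)/2)) = sqrt(-152706 + (5 + (3/2)*(-3))) = sqrt(-152706 + (5 - 9/2)) = sqrt(-152706 + 1/2) = sqrt(-305411/2) = I*sqrt(610822)/2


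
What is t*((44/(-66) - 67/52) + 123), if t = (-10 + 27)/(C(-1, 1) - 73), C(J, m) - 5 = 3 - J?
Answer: -321011/9984 ≈ -32.153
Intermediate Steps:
C(J, m) = 8 - J (C(J, m) = 5 + (3 - J) = 8 - J)
t = -17/64 (t = (-10 + 27)/((8 - 1*(-1)) - 73) = 17/((8 + 1) - 73) = 17/(9 - 73) = 17/(-64) = 17*(-1/64) = -17/64 ≈ -0.26563)
t*((44/(-66) - 67/52) + 123) = -17*((44/(-66) - 67/52) + 123)/64 = -17*((44*(-1/66) - 67*1/52) + 123)/64 = -17*((-⅔ - 67/52) + 123)/64 = -17*(-305/156 + 123)/64 = -17/64*18883/156 = -321011/9984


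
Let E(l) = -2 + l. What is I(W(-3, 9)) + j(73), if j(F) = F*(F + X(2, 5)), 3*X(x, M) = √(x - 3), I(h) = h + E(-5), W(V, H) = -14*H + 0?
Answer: 5196 + 73*I/3 ≈ 5196.0 + 24.333*I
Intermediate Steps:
W(V, H) = -14*H
I(h) = -7 + h (I(h) = h + (-2 - 5) = h - 7 = -7 + h)
X(x, M) = √(-3 + x)/3 (X(x, M) = √(x - 3)/3 = √(-3 + x)/3)
j(F) = F*(F + I/3) (j(F) = F*(F + √(-3 + 2)/3) = F*(F + √(-1)/3) = F*(F + I/3))
I(W(-3, 9)) + j(73) = (-7 - 14*9) + (⅓)*73*(I + 3*73) = (-7 - 126) + (⅓)*73*(I + 219) = -133 + (⅓)*73*(219 + I) = -133 + (5329 + 73*I/3) = 5196 + 73*I/3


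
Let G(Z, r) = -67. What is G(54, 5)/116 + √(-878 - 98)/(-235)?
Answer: -67/116 - 4*I*√61/235 ≈ -0.57759 - 0.13294*I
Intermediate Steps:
G(54, 5)/116 + √(-878 - 98)/(-235) = -67/116 + √(-878 - 98)/(-235) = -67*1/116 + √(-976)*(-1/235) = -67/116 + (4*I*√61)*(-1/235) = -67/116 - 4*I*√61/235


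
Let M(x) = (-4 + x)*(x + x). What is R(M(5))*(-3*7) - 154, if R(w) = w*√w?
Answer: -154 - 210*√10 ≈ -818.08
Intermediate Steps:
M(x) = 2*x*(-4 + x) (M(x) = (-4 + x)*(2*x) = 2*x*(-4 + x))
R(w) = w^(3/2)
R(M(5))*(-3*7) - 154 = (2*5*(-4 + 5))^(3/2)*(-3*7) - 154 = (2*5*1)^(3/2)*(-21) - 154 = 10^(3/2)*(-21) - 154 = (10*√10)*(-21) - 154 = -210*√10 - 154 = -154 - 210*√10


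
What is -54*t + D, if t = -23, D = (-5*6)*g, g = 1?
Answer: 1212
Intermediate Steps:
D = -30 (D = -5*6*1 = -30*1 = -30)
-54*t + D = -54*(-23) - 30 = 1242 - 30 = 1212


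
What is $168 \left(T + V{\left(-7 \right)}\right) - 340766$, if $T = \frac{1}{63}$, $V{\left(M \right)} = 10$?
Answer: $- \frac{1017250}{3} \approx -3.3908 \cdot 10^{5}$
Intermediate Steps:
$T = \frac{1}{63} \approx 0.015873$
$168 \left(T + V{\left(-7 \right)}\right) - 340766 = 168 \left(\frac{1}{63} + 10\right) - 340766 = 168 \cdot \frac{631}{63} - 340766 = \frac{5048}{3} - 340766 = - \frac{1017250}{3}$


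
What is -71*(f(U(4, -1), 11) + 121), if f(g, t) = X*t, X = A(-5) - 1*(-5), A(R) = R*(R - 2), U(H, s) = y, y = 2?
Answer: -39831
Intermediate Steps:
U(H, s) = 2
A(R) = R*(-2 + R)
X = 40 (X = -5*(-2 - 5) - 1*(-5) = -5*(-7) + 5 = 35 + 5 = 40)
f(g, t) = 40*t
-71*(f(U(4, -1), 11) + 121) = -71*(40*11 + 121) = -71*(440 + 121) = -71*561 = -39831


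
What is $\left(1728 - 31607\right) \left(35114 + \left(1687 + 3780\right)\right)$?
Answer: $-1212519699$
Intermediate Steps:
$\left(1728 - 31607\right) \left(35114 + \left(1687 + 3780\right)\right) = - 29879 \left(35114 + 5467\right) = \left(-29879\right) 40581 = -1212519699$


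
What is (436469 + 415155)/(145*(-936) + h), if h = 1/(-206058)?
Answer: -175483938192/27966191761 ≈ -6.2749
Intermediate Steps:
h = -1/206058 ≈ -4.8530e-6
(436469 + 415155)/(145*(-936) + h) = (436469 + 415155)/(145*(-936) - 1/206058) = 851624/(-135720 - 1/206058) = 851624/(-27966191761/206058) = 851624*(-206058/27966191761) = -175483938192/27966191761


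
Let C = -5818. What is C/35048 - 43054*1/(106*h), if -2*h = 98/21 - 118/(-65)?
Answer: 18366048499/146745976 ≈ 125.16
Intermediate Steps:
h = -632/195 (h = -(98/21 - 118/(-65))/2 = -(98*(1/21) - 118*(-1/65))/2 = -(14/3 + 118/65)/2 = -½*1264/195 = -632/195 ≈ -3.2410)
C/35048 - 43054*1/(106*h) = -5818/35048 - 43054/(106*(-632/195)) = -5818*1/35048 - 43054/(-66992/195) = -2909/17524 - 43054*(-195/66992) = -2909/17524 + 4197765/33496 = 18366048499/146745976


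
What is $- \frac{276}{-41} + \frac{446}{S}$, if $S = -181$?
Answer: $\frac{31670}{7421} \approx 4.2676$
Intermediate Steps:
$- \frac{276}{-41} + \frac{446}{S} = - \frac{276}{-41} + \frac{446}{-181} = \left(-276\right) \left(- \frac{1}{41}\right) + 446 \left(- \frac{1}{181}\right) = \frac{276}{41} - \frac{446}{181} = \frac{31670}{7421}$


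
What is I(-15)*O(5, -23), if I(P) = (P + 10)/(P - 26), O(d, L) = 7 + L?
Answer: -80/41 ≈ -1.9512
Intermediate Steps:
I(P) = (10 + P)/(-26 + P)
I(-15)*O(5, -23) = ((10 - 15)/(-26 - 15))*(7 - 23) = (-5/(-41))*(-16) = -1/41*(-5)*(-16) = (5/41)*(-16) = -80/41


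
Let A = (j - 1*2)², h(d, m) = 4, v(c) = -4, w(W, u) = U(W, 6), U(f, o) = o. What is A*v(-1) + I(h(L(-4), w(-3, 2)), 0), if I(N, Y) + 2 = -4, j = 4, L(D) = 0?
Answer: -22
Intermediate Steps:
w(W, u) = 6
I(N, Y) = -6 (I(N, Y) = -2 - 4 = -6)
A = 4 (A = (4 - 1*2)² = (4 - 2)² = 2² = 4)
A*v(-1) + I(h(L(-4), w(-3, 2)), 0) = 4*(-4) - 6 = -16 - 6 = -22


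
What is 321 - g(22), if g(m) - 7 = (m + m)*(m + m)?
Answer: -1622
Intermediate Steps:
g(m) = 7 + 4*m² (g(m) = 7 + (m + m)*(m + m) = 7 + (2*m)*(2*m) = 7 + 4*m²)
321 - g(22) = 321 - (7 + 4*22²) = 321 - (7 + 4*484) = 321 - (7 + 1936) = 321 - 1*1943 = 321 - 1943 = -1622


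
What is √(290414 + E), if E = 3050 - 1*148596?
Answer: 2*√36217 ≈ 380.62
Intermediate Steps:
E = -145546 (E = 3050 - 148596 = -145546)
√(290414 + E) = √(290414 - 145546) = √144868 = 2*√36217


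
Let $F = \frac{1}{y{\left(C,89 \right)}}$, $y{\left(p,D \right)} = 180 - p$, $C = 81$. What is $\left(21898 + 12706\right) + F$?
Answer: $\frac{3425797}{99} \approx 34604.0$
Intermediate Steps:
$F = \frac{1}{99}$ ($F = \frac{1}{180 - 81} = \frac{1}{99} \approx 0.010101$)
$\left(21898 + 12706\right) + F = \left(21898 + 12706\right) + \frac{1}{99} = 34604 + \frac{1}{99} = \frac{3425797}{99}$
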